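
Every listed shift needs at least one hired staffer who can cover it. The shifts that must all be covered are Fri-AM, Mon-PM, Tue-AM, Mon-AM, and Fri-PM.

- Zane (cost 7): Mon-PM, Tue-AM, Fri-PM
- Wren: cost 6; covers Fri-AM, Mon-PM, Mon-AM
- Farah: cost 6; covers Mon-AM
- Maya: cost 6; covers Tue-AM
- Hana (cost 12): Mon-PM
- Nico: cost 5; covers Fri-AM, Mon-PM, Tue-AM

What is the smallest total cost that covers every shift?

The greedy cost-per-new-shift heuristic would pick Nico, Wren, and Zane for 18, but a cheaper cover exists.
Choose Zane and Wren: together they cover Fri-AM, Mon-PM, Tue-AM, Mon-AM, Fri-PM — every shift.
Total cost: 7 + 6 = 13.
No cover costs less than 13.

13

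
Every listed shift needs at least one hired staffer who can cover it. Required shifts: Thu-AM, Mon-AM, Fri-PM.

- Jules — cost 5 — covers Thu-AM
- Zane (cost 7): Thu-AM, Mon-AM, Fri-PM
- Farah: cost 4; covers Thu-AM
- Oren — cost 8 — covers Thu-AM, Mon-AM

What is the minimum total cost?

This is an integer covering problem.
Zane alone covers Thu-AM, Mon-AM, Fri-PM — every shift.
Total cost: 7.

7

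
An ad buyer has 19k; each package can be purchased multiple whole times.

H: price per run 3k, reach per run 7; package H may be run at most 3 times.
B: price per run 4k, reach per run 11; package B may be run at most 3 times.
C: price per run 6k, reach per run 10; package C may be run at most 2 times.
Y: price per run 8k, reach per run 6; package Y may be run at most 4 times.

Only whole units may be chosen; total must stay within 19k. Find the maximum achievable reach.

47

3×B and 1×C: price 18 ≤ 19, reach 3·11 + 1·10 = 43.
2×H and 3×B: price 18 ≤ 19, reach 2·7 + 3·11 = 47.
Best is 47.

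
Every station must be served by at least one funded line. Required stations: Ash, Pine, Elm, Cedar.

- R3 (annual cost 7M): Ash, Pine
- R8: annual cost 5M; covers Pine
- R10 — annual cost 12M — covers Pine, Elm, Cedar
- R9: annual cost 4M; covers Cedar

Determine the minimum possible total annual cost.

19

The greedy cost-per-new-station heuristic would pick R3, R9, and R10 for 23, but a cheaper cover exists.
Choose R3 and R10: together they cover Ash, Pine, Elm, Cedar — every station.
Total annual cost: 7 + 12 = 19.
No cover costs less than 19.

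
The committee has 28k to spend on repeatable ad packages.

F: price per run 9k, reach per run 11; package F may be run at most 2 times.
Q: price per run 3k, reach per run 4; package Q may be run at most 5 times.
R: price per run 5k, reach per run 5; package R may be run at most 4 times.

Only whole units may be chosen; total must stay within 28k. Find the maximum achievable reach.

34

Q has the best ratio (4/3); taking only Q gives at most 5×4 = 20 (stopped by the supply cap of 5).
Mixing does better — 2×F and 3×Q: price 27 ≤ 28, reach 2·11 + 3·4 = 34.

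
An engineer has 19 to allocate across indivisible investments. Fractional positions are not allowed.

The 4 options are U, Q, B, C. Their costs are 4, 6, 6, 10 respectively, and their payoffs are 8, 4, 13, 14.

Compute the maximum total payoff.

This is an integer program with binary decision variables.
Allowing fractional choices, the relaxed optimum would be about 33.6, but investments are indivisible.
B + C: cost 6 + 10 = 16 ≤ 19, payoff 13 + 14 = 27.
U + Q + B: cost 4 + 6 + 6 = 16 ≤ 19, payoff 8 + 4 + 13 = 25.
U + C: cost 4 + 10 = 14 ≤ 19, payoff 8 + 14 = 22.
Best is B and C with total payoff 27.

27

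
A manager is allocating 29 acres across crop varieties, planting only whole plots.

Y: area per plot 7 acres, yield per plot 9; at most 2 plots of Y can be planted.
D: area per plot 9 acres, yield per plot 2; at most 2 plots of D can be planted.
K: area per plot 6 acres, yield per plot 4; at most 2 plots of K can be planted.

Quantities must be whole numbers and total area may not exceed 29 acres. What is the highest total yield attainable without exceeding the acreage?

Y has the best ratio (9/7); taking only Y gives at most 2×9 = 18 (stopped by the supply cap of 2).
Mixing does better — 2×Y and 2×K: area 26 ≤ 29, yield 2·9 + 2·4 = 26.

26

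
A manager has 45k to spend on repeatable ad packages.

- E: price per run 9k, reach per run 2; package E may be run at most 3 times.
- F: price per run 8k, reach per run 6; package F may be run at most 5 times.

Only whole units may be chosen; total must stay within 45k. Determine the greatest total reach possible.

F has the best ratio (6/8); taking only F gives at most 5×6 = 30 (stopped by the price limit).
Optimal: 5×F: price 40 ≤ 45, reach 5·6 = 30.

30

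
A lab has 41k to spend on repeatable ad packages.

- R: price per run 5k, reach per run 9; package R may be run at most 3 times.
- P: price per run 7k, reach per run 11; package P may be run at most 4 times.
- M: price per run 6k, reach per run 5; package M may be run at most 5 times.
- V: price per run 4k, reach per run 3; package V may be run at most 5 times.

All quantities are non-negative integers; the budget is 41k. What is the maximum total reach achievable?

2×R and 4×P: price 38 ≤ 41, reach 2·9 + 4·11 = 62.
3×R, 3×P, and 1×V: price 40 ≤ 41, reach 3·9 + 3·11 + 1·3 = 63.
Best is 63.

63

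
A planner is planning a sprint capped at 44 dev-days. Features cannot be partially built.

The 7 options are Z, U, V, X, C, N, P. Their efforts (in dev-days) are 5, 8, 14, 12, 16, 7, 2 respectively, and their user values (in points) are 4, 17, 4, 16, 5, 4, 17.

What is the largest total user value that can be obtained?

59

Z + U + X + C + P: effort 5 + 8 + 12 + 16 + 2 = 43 ≤ 44, user value 4 + 17 + 16 + 5 + 17 = 59.
Z + U + X + N + P: effort 5 + 8 + 12 + 7 + 2 = 34 ≤ 44, user value 4 + 17 + 16 + 4 + 17 = 58.
Z + U + V + X + P: effort 5 + 8 + 14 + 12 + 2 = 41 ≤ 44, user value 4 + 17 + 4 + 16 + 17 = 58.
Best is Z, U, X, C, and P with total user value 59.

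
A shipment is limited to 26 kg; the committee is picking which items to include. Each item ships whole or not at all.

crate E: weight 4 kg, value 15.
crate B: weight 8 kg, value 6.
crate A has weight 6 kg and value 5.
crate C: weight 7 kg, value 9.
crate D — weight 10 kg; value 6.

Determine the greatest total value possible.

Take crate E, crate B, crate A, and crate C: weight 4 + 8 + 6 + 7 = 25 ≤ 26, value 15 + 6 + 5 + 9 = 35.
No other feasible combination does better.

35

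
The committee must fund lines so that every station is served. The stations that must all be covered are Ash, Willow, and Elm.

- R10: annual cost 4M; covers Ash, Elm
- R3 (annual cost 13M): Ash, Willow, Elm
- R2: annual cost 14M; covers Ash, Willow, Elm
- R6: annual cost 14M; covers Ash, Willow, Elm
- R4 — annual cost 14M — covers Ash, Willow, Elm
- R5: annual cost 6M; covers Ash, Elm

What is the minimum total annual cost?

13

This is an integer covering problem.
The greedy cost-per-new-station heuristic would pick R10 and R3 for 17, but a cheaper cover exists.
R3 alone covers Ash, Willow, Elm — every station.
Total annual cost: 13.
No cover costs less than 13.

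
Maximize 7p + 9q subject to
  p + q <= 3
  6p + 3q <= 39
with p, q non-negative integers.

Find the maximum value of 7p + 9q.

(p,q)=(0,3) is feasible, giving 27.
(p,q)=(1,2) is feasible, giving 25.
(p,q)=(0,2) is feasible, giving 18.
The best lattice point is (0,3), giving 27.

27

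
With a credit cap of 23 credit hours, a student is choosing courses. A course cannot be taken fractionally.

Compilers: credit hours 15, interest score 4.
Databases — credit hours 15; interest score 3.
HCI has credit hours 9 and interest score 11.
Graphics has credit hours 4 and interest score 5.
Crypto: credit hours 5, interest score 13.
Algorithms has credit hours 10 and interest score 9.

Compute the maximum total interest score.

29

Allowing fractional choices, the relaxed optimum would be about 33.5, but courses are indivisible.
HCI + Graphics + Algorithms: credit hours 9 + 4 + 10 = 23 ≤ 23, interest score 11 + 5 + 9 = 25.
HCI + Graphics + Crypto: credit hours 9 + 4 + 5 = 18 ≤ 23, interest score 11 + 5 + 13 = 29.
Graphics + Crypto + Algorithms: credit hours 4 + 5 + 10 = 19 ≤ 23, interest score 5 + 13 + 9 = 27.
Best is HCI, Graphics, and Crypto with total interest score 29.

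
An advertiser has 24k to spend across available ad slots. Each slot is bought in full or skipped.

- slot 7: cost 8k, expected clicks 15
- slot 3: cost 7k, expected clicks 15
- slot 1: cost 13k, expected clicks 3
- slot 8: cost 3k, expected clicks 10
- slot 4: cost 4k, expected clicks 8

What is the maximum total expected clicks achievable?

48

slot 7 + slot 3 + slot 8 + slot 4: cost 8 + 7 + 3 + 4 = 22 ≤ 24, expected clicks 15 + 15 + 10 + 8 = 48.
slot 7 + slot 3 + slot 4: cost 8 + 7 + 4 = 19 ≤ 24, expected clicks 15 + 15 + 8 = 38.
slot 7 + slot 3 + slot 8: cost 8 + 7 + 3 = 18 ≤ 24, expected clicks 15 + 15 + 10 = 40.
Best is slot 7, slot 3, slot 8, and slot 4 with total expected clicks 48.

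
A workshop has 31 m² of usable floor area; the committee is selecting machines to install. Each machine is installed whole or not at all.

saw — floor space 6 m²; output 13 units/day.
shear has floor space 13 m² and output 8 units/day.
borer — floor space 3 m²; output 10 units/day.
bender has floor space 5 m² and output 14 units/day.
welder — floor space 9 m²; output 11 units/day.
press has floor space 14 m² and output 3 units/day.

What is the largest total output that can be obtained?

saw + shear + borer + bender: floor space 6 + 13 + 3 + 5 = 27 ≤ 31, output 13 + 8 + 10 + 14 = 45.
saw + borer + bender + welder: floor space 6 + 3 + 5 + 9 = 23 ≤ 31, output 13 + 10 + 14 + 11 = 48.
shear + borer + bender + welder: floor space 13 + 3 + 5 + 9 = 30 ≤ 31, output 8 + 10 + 14 + 11 = 43.
Best is saw, borer, bender, and welder with total output 48.

48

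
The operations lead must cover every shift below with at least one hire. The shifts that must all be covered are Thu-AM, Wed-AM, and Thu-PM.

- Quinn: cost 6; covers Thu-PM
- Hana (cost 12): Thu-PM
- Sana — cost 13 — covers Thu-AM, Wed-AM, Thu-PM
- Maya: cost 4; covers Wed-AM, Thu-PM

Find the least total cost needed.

The greedy cost-per-new-shift heuristic would pick Maya and Sana for 17, but a cheaper cover exists.
Sana alone covers Thu-AM, Wed-AM, Thu-PM — every shift.
Total cost: 13.
No cover costs less than 13.

13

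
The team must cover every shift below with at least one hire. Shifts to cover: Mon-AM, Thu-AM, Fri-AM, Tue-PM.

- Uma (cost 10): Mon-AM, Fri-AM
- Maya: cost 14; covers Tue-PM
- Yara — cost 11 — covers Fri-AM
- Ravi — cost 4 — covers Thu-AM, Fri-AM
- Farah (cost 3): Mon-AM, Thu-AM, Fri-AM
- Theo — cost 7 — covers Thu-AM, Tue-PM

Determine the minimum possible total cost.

10

Choose Farah and Theo: together they cover Mon-AM, Thu-AM, Fri-AM, Tue-PM — every shift.
Total cost: 3 + 7 = 10.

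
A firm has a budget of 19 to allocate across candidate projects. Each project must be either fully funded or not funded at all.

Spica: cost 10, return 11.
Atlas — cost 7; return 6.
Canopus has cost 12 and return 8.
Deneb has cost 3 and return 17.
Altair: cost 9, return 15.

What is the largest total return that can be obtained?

38

Take Atlas, Deneb, and Altair: cost 7 + 3 + 9 = 19 ≤ 19, return 6 + 17 + 15 = 38.
No other feasible combination does better.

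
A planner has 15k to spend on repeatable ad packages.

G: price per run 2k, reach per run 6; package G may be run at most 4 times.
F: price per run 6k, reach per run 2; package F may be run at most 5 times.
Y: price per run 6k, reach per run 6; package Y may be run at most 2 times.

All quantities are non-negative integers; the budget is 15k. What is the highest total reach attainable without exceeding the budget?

G has the best ratio (6/2); taking only G gives at most 4×6 = 24 (stopped by the supply cap of 4).
Mixing does better — 4×G and 1×Y: price 14 ≤ 15, reach 4·6 + 1·6 = 30.

30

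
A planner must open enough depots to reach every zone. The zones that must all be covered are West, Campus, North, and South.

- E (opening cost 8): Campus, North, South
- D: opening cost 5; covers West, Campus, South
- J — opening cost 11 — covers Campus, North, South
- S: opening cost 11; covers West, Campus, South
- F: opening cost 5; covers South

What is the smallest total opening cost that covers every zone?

Choose E and D: together they cover West, Campus, North, South — every zone.
Total opening cost: 8 + 5 = 13.

13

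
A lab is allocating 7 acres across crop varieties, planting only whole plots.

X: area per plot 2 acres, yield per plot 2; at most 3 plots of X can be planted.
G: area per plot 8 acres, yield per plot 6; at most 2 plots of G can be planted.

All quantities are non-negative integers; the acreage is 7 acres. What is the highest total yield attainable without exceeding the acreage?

6

X has the best ratio (2/2); taking only X gives at most 3×2 = 6 (stopped by the area limit).
Optimal: 3×X: area 6 ≤ 7, yield 3·2 = 6.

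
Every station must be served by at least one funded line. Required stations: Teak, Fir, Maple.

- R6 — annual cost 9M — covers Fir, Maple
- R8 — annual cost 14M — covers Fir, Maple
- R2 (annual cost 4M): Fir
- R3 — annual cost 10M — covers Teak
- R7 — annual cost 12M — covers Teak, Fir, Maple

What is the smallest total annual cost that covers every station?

12

This is an integer covering problem.
R7 alone covers Teak, Fir, Maple — every station.
Total annual cost: 12.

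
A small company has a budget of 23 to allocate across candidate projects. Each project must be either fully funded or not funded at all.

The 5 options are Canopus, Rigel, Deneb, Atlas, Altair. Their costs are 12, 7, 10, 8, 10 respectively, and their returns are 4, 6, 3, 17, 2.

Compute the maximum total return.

23

Allowing fractional choices, the relaxed optimum would be about 25.7, but projects are indivisible.
Deneb + Atlas: cost 10 + 8 = 18 ≤ 23, return 3 + 17 = 20.
Canopus + Atlas: cost 12 + 8 = 20 ≤ 23, return 4 + 17 = 21.
Rigel + Atlas: cost 7 + 8 = 15 ≤ 23, return 6 + 17 = 23.
Best is Rigel and Atlas with total return 23.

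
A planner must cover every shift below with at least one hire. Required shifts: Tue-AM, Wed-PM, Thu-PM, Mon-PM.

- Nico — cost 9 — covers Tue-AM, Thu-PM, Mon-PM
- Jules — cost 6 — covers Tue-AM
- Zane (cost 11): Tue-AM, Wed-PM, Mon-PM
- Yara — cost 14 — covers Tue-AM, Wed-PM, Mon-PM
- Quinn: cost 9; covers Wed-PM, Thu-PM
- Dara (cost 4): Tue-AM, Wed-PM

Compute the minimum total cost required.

Choose Nico and Dara: together they cover Tue-AM, Wed-PM, Thu-PM, Mon-PM — every shift.
Total cost: 9 + 4 = 13.
No cover costs less than 13.

13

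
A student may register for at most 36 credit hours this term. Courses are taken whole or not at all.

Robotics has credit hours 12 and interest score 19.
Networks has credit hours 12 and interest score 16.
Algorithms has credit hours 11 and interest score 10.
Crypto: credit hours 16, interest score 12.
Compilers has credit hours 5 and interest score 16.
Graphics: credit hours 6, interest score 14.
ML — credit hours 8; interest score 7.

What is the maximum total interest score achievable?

This is a 0-1 knapsack instance.
Allowing fractional choices, the relaxed optimum would be about 65.9, but courses are indivisible.
Robotics + Algorithms + Compilers + Graphics: credit hours 12 + 11 + 5 + 6 = 34 ≤ 36, interest score 19 + 10 + 16 + 14 = 59.
Robotics + Networks + Compilers + Graphics: credit hours 12 + 12 + 5 + 6 = 35 ≤ 36, interest score 19 + 16 + 16 + 14 = 65.
Robotics + Compilers + Graphics + ML: credit hours 12 + 5 + 6 + 8 = 31 ≤ 36, interest score 19 + 16 + 14 + 7 = 56.
Best is Robotics, Networks, Compilers, and Graphics with total interest score 65.

65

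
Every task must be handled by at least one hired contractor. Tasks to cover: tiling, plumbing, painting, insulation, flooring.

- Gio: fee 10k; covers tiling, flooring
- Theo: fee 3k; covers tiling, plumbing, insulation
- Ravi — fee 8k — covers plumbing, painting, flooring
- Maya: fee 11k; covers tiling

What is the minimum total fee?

Choose Theo and Ravi: together they cover tiling, plumbing, painting, insulation, flooring — every task.
Total fee: 3 + 8 = 11.
No cover costs less than 11.

11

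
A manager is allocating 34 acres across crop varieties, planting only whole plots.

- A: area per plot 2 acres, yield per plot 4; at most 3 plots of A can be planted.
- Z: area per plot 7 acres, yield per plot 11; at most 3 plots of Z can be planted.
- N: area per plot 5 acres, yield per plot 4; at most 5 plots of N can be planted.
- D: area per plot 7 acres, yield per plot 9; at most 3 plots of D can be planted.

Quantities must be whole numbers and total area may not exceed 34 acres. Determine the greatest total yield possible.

54

Take 3×A, 3×Z, and 1×D: area 34 ≤ 34, yield 3·4 + 3·11 + 1·9 = 54.
A has the best ratio (4/2) and is taken to its limit of 3; remaining capacity is filled optimally with the others.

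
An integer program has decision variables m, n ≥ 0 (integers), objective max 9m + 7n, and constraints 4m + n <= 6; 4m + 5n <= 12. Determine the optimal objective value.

16

(m,n)=(1,1) is feasible, giving 16.
(m,n)=(0,2) is feasible, giving 14.
(m,n)=(1,0) is feasible, giving 9.
Maximum is 16 at (m,n)=(1,1).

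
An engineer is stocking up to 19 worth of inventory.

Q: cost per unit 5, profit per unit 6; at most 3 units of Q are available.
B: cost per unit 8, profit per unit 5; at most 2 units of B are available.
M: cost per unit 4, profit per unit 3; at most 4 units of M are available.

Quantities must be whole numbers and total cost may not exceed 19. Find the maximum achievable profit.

2×Q and 2×M: cost 18 ≤ 19, profit 2·6 + 2·3 = 18.
3×Q and 1×M: cost 19 ≤ 19, profit 3·6 + 1·3 = 21.
Best is 21.

21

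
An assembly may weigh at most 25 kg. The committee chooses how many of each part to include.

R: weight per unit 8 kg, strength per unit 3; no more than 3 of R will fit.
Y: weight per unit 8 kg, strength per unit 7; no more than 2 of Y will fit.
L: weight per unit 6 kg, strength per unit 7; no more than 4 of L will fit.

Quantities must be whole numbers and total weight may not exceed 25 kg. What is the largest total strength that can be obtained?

28

L has the best ratio (7/6); taking only L gives at most 4×7 = 28 (stopped by the weight limit).
Optimal: 4×L: weight 24 ≤ 25, strength 4·7 = 28.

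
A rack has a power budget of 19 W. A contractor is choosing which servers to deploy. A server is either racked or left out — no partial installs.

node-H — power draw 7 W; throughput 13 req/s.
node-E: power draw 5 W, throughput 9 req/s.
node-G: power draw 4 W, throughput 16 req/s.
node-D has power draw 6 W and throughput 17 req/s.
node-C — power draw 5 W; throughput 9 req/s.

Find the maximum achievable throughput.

46

Take node-H, node-G, and node-D: power draw 7 + 4 + 6 = 17 ≤ 19, throughput 13 + 16 + 17 = 46.
No other feasible combination does better.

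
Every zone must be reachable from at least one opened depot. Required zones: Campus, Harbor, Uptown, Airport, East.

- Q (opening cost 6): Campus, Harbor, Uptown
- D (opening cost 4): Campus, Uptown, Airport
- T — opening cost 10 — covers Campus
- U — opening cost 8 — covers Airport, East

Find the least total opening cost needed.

14

The greedy cost-per-new-zone heuristic would pick D, Q, and U for 18, but a cheaper cover exists.
Choose Q and U: together they cover Campus, Harbor, Uptown, Airport, East — every zone.
Total opening cost: 6 + 8 = 14.
No cover costs less than 14.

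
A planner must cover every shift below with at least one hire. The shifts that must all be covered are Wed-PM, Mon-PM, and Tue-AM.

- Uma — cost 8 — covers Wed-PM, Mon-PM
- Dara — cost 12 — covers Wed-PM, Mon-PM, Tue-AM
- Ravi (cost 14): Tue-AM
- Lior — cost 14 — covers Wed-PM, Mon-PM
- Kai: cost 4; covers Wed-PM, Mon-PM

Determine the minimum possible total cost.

Dara alone covers Wed-PM, Mon-PM, Tue-AM — every shift.
Total cost: 12.

12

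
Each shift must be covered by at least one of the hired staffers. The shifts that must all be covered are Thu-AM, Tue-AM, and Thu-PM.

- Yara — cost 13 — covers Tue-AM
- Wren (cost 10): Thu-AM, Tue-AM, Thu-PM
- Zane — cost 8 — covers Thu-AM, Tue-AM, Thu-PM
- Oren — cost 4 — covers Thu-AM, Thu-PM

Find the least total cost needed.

This is an integer covering problem.
Zane alone covers Thu-AM, Tue-AM, Thu-PM — every shift.
Total cost: 8.

8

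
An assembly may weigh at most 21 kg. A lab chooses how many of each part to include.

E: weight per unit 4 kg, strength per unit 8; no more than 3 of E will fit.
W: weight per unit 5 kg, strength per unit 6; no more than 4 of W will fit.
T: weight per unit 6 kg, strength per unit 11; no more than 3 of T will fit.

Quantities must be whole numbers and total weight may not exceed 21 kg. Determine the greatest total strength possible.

38

1×E, 1×W, and 2×T: weight 21 ≤ 21, strength 1·8 + 1·6 + 2·11 = 36.
2×E and 2×T: weight 20 ≤ 21, strength 2·8 + 2·11 = 38.
Best is 38.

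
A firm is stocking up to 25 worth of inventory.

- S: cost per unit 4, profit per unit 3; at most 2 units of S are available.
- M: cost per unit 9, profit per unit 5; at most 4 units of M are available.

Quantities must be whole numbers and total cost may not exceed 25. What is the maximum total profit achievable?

13

2×S and 1×M: cost 17 ≤ 25, profit 2·3 + 1·5 = 11.
1×S and 2×M: cost 22 ≤ 25, profit 1·3 + 2·5 = 13.
Best is 13.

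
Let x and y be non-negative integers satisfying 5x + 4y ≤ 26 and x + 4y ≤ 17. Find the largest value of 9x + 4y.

45

The continuous relaxation peaks at (5.2, 0) with value 46.80; rounding to a feasible lattice point costs some objective.
(x,y)=(5,0): 5·5+4·0=25≤26, 1·5+4·0=5≤17, objective 45.
(x,y)=(4,1): 5·4+4·1=24≤26, 1·4+4·1=8≤17, objective 40.
(x,y)=(4,0): 5·4+4·0=20≤26, 1·4+4·0=4≤17, objective 36.
The best lattice point is (5,0), giving 45.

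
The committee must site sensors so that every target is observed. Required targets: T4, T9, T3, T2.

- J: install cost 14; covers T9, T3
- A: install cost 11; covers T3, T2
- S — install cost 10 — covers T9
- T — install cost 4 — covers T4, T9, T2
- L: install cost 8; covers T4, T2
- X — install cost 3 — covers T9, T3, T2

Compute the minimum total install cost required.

7

Choose T and X: together they cover T4, T9, T3, T2 — every target.
Total install cost: 4 + 3 = 7.
No cover costs less than 7.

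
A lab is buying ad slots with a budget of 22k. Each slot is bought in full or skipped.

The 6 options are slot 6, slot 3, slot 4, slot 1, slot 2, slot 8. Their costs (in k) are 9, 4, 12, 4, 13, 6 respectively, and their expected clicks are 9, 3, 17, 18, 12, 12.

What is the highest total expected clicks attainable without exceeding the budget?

This is a 0-1 knapsack instance.
slot 4 + slot 1 + slot 8: cost 12 + 4 + 6 = 22 ≤ 22, expected clicks 17 + 18 + 12 = 47.
slot 6 + slot 1 + slot 8: cost 9 + 4 + 6 = 19 ≤ 22, expected clicks 9 + 18 + 12 = 39.
Best is slot 4, slot 1, and slot 8 with total expected clicks 47.

47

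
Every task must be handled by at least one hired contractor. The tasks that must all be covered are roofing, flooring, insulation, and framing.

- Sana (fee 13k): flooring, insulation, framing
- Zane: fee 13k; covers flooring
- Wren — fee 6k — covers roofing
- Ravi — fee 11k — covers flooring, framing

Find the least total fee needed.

19

This is a weighted set-cover instance.
Choose Sana and Wren: together they cover roofing, flooring, insulation, framing — every task.
Total fee: 13 + 6 = 19.
No cover costs less than 19.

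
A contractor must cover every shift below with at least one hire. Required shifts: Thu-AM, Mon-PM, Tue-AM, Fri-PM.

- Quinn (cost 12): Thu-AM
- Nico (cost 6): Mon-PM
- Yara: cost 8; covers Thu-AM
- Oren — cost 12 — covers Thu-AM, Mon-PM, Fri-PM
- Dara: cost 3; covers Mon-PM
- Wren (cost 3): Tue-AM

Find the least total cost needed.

15

The greedy cost-per-new-shift heuristic would pick Dara, Wren, and Oren for 18, but a cheaper cover exists.
Choose Oren and Wren: together they cover Thu-AM, Mon-PM, Tue-AM, Fri-PM — every shift.
Total cost: 12 + 3 = 15.
No cover costs less than 15.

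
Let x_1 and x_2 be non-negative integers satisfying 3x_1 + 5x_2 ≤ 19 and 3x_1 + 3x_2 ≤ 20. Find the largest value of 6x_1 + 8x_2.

(x_1,x_2)=(6,0): 3·6+5·0=18≤19, 3·6+3·0=18≤20, objective 36.
(x_1,x_2)=(5,0): 3·5+5·0=15≤19, 3·5+3·0=15≤20, objective 30.
Maximum is 36 at (x_1,x_2)=(6,0).

36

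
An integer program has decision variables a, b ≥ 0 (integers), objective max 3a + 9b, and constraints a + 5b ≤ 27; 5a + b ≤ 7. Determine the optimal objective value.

45

Relaxing integrality, the LP optimum is 49.00 at (a,b) = (0.333, 5.33), which is not an integer point.
(a,b)=(0,5): 1·0+5·5=25≤27, 5·0+1·5=5≤7, objective 45.
(a,b)=(0,4): 1·0+5·4=20≤27, 5·0+1·4=4≤7, objective 36.
Maximum is 45 at (a,b)=(0,5).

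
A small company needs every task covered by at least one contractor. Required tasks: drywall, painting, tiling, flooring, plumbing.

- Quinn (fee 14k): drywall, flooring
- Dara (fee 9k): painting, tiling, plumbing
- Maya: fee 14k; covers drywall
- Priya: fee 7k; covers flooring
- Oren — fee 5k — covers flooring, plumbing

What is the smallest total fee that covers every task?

Choose Quinn and Dara: together they cover drywall, painting, tiling, flooring, plumbing — every task.
Total fee: 14 + 9 = 23.

23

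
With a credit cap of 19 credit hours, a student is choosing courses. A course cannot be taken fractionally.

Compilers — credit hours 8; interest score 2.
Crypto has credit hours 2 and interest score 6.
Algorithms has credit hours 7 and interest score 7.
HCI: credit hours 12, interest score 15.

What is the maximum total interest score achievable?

22

Algorithms + HCI: credit hours 7 + 12 = 19 ≤ 19, interest score 7 + 15 = 22.
Crypto + HCI: credit hours 2 + 12 = 14 ≤ 19, interest score 6 + 15 = 21.
Best is Algorithms and HCI with total interest score 22.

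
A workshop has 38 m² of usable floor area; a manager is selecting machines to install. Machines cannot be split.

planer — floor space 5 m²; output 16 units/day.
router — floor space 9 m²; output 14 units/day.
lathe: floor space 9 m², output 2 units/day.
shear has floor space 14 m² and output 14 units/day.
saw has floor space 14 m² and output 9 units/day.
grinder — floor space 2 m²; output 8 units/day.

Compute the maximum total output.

52

Take planer, router, shear, and grinder: floor space 5 + 9 + 14 + 2 = 30 ≤ 38, output 16 + 14 + 14 + 8 = 52.
No other feasible combination does better.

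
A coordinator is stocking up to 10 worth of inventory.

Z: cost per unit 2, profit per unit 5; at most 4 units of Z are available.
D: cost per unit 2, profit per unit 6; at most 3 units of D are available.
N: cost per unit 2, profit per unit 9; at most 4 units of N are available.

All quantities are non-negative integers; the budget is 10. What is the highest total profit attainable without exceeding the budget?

Take 1×D and 4×N: cost 10 ≤ 10, profit 1·6 + 4·9 = 42.
N has the best ratio (9/2) and is taken to its limit of 4; remaining capacity is filled optimally with the others.

42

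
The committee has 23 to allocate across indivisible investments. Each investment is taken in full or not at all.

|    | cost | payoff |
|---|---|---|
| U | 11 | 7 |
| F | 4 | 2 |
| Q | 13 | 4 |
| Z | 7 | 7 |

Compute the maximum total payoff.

U + F + Z: cost 11 + 4 + 7 = 22 ≤ 23, payoff 7 + 2 + 7 = 16.
U + Z: cost 11 + 7 = 18 ≤ 23, payoff 7 + 7 = 14.
Q + Z: cost 13 + 7 = 20 ≤ 23, payoff 4 + 7 = 11.
Best is U, F, and Z with total payoff 16.

16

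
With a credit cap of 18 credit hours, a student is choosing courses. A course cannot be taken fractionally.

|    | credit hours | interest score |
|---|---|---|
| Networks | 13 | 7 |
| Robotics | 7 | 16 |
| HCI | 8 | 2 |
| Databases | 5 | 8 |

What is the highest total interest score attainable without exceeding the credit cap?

24

Robotics + HCI: credit hours 7 + 8 = 15 ≤ 18, interest score 16 + 2 = 18.
Robotics + Databases: credit hours 7 + 5 = 12 ≤ 18, interest score 16 + 8 = 24.
Best is Robotics and Databases with total interest score 24.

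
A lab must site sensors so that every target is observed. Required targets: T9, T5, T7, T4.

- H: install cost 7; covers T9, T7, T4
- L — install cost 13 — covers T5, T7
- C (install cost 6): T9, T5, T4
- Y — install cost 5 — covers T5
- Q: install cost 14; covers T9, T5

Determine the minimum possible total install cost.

This is a weighted set-cover instance.
The greedy cost-per-new-target heuristic would pick C and H for 13, but a cheaper cover exists.
Choose H and Y: together they cover T9, T5, T7, T4 — every target.
Total install cost: 7 + 5 = 12.
No cover costs less than 12.

12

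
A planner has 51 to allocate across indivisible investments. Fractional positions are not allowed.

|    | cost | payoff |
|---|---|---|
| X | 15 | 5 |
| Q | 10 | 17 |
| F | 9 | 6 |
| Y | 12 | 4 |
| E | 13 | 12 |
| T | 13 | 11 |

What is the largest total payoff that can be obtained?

Allowing fractional choices, the relaxed optimum would be about 48.0, but investments are indivisible.
Q + F + E + T: cost 10 + 9 + 13 + 13 = 45 ≤ 51, payoff 17 + 6 + 12 + 11 = 46.
Q + Y + E + T: cost 10 + 12 + 13 + 13 = 48 ≤ 51, payoff 17 + 4 + 12 + 11 = 44.
X + Q + E + T: cost 15 + 10 + 13 + 13 = 51 ≤ 51, payoff 5 + 17 + 12 + 11 = 45.
Best is Q, F, E, and T with total payoff 46.

46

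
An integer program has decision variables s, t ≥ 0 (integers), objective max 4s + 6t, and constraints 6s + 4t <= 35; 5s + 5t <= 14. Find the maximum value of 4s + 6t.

The continuous relaxation peaks at (0, 2.8) with value 16.80; rounding to a feasible lattice point costs some objective.
(s,t)=(0,2): 6·0+4·2=8≤35, 5·0+5·2=10≤14, objective 12.
(s,t)=(1,1): 6·1+4·1=10≤35, 5·1+5·1=10≤14, objective 10.
(s,t)=(0,1): 6·0+4·1=4≤35, 5·0+5·1=5≤14, objective 6.
Maximum is 12 at (s,t)=(0,2).

12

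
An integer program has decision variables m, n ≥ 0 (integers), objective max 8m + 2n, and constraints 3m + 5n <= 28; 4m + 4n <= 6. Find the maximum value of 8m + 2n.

(m,n)=(1,0): 3·1+5·0=3≤28, 4·1+4·0=4≤6, objective 8.
(m,n)=(0,1): 3·0+5·1=5≤28, 4·0+4·1=4≤6, objective 2.
The best lattice point is (1,0), giving 8.

8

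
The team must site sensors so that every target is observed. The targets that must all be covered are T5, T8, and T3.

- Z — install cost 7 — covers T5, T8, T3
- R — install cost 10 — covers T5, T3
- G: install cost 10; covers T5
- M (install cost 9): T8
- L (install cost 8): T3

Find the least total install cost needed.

7

This is an integer covering problem.
Z alone covers T5, T8, T3 — every target.
Total install cost: 7.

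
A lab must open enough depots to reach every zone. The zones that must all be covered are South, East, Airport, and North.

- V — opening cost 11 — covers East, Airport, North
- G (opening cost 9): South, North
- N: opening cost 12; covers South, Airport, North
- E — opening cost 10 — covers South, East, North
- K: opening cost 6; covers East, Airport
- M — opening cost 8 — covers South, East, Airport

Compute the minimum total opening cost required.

15

Choose G and K: together they cover South, East, Airport, North — every zone.
Total opening cost: 9 + 6 = 15.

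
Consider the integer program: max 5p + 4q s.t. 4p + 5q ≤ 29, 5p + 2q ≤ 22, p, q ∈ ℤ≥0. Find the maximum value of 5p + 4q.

27

(p,q)=(3,3) is feasible, giving 27.
(p,q)=(2,4) is feasible, giving 26.
(p,q)=(3,2) is feasible, giving 23.
The best lattice point is (3,3), giving 27.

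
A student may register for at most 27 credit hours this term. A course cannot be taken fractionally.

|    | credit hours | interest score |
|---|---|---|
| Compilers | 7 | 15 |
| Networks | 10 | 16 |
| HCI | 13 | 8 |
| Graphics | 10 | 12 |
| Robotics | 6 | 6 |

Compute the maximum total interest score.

Take Compilers, Networks, and Graphics: credit hours 7 + 10 + 10 = 27 ≤ 27, interest score 15 + 16 + 12 = 43.
No other feasible combination does better.

43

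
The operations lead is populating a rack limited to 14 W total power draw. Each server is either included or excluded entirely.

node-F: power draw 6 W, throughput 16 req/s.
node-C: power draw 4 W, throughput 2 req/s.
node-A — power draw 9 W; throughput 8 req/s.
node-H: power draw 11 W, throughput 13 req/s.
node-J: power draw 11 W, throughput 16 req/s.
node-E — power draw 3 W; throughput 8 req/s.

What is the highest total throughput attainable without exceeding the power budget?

26

This is an integer program with binary decision variables.
node-F + node-C + node-E: power draw 6 + 4 + 3 = 13 ≤ 14, throughput 16 + 2 + 8 = 26.
node-F + node-E: power draw 6 + 3 = 9 ≤ 14, throughput 16 + 8 = 24.
node-J + node-E: power draw 11 + 3 = 14 ≤ 14, throughput 16 + 8 = 24.
Best is node-F, node-C, and node-E with total throughput 26.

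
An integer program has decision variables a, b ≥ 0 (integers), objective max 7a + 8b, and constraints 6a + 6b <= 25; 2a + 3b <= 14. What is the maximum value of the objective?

The continuous relaxation peaks at (0, 4.17) with value 33.33; rounding to a feasible lattice point costs some objective.
(a,b)=(0,4): 6·0+6·4=24≤25, 2·0+3·4=12≤14, objective 32.
(a,b)=(1,3): 6·1+6·3=24≤25, 2·1+3·3=11≤14, objective 31.
The best lattice point is (0,4), giving 32.

32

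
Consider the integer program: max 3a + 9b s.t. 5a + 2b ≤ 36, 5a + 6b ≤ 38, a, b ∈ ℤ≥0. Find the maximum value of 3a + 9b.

54

(a,b)=(0,6): 5·0+2·6=12≤36, 5·0+6·6=36≤38, objective 54.
(a,b)=(1,5): 5·1+2·5=15≤36, 5·1+6·5=35≤38, objective 48.
(a,b)=(0,5): 5·0+2·5=10≤36, 5·0+6·5=30≤38, objective 45.
Maximum is 54 at (a,b)=(0,6).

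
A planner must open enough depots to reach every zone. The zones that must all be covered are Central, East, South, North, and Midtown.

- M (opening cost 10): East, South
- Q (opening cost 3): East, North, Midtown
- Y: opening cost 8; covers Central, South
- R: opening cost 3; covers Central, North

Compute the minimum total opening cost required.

The greedy cost-per-new-zone heuristic would pick Q, R, and Y for 14, but a cheaper cover exists.
Choose Q and Y: together they cover Central, East, South, North, Midtown — every zone.
Total opening cost: 3 + 8 = 11.
No cover costs less than 11.

11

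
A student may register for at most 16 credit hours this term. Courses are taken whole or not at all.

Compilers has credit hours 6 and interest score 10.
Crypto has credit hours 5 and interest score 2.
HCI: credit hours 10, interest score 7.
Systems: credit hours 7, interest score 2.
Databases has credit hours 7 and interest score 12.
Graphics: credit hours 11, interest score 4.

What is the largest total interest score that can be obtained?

Allowing fractional choices, the relaxed optimum would be about 24.1, but courses are indivisible.
Compilers + Databases: credit hours 6 + 7 = 13 ≤ 16, interest score 10 + 12 = 22.
Compilers + HCI: credit hours 6 + 10 = 16 ≤ 16, interest score 10 + 7 = 17.
Best is Compilers and Databases with total interest score 22.

22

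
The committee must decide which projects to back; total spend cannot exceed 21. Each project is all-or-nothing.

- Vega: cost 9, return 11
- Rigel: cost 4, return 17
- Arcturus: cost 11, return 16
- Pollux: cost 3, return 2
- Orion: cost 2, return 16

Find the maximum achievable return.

Rigel + Arcturus + Pollux + Orion: cost 4 + 11 + 3 + 2 = 20 ≤ 21, return 17 + 16 + 2 + 16 = 51.
Vega + Rigel + Pollux + Orion: cost 9 + 4 + 3 + 2 = 18 ≤ 21, return 11 + 17 + 2 + 16 = 46.
Rigel + Arcturus + Orion: cost 4 + 11 + 2 = 17 ≤ 21, return 17 + 16 + 16 = 49.
Best is Rigel, Arcturus, Pollux, and Orion with total return 51.

51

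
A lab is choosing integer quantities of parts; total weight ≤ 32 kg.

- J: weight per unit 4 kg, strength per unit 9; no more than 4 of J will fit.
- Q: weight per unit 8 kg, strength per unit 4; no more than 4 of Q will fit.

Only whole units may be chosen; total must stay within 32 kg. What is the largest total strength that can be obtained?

This is a bounded integer knapsack.
4×J and 1×Q: weight 24 ≤ 32, strength 4·9 + 1·4 = 40.
4×J and 2×Q: weight 32 ≤ 32, strength 4·9 + 2·4 = 44.
Best is 44.

44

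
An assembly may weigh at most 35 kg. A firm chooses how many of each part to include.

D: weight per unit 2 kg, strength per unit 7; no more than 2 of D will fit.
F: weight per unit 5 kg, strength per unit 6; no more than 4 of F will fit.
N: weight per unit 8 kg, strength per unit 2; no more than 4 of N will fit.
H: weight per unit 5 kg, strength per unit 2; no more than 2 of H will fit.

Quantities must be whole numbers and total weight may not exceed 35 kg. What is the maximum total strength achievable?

42

Take 2×D, 4×F, and 2×H: weight 34 ≤ 35, strength 2·7 + 4·6 + 2·2 = 42.
D has the best ratio (7/2) and is taken to its limit of 2; remaining capacity is filled optimally with the others.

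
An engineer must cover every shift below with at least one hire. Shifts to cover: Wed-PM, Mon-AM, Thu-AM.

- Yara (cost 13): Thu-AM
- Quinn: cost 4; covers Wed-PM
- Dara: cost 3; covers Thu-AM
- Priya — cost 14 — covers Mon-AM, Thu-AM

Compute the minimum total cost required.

The greedy cost-per-new-shift heuristic would pick Dara, Quinn, and Priya for 21, but a cheaper cover exists.
Choose Quinn and Priya: together they cover Wed-PM, Mon-AM, Thu-AM — every shift.
Total cost: 4 + 14 = 18.
No cover costs less than 18.

18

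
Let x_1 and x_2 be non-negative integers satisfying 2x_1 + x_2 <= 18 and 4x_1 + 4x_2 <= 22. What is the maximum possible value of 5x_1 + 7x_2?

The continuous relaxation peaks at (0, 5.5) with value 38.50; rounding to a feasible lattice point costs some objective.
(x_1,x_2)=(0,5): 2·0+1·5=5≤18, 4·0+4·5=20≤22, objective 35.
(x_1,x_2)=(1,4): 2·1+1·4=6≤18, 4·1+4·4=20≤22, objective 33.
(x_1,x_2)=(0,4): 2·0+1·4=4≤18, 4·0+4·4=16≤22, objective 28.
No feasible integer point exceeds 35.

35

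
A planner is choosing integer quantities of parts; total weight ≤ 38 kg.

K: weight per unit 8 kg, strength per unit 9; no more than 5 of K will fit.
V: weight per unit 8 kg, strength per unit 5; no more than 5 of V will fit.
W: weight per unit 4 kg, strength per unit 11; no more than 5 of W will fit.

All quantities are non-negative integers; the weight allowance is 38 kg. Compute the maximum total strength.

W has the best ratio (11/4); taking only W gives at most 5×11 = 55 (stopped by the supply cap of 5).
Mixing does better — 2×K and 5×W: weight 36 ≤ 38, strength 2·9 + 5·11 = 73.

73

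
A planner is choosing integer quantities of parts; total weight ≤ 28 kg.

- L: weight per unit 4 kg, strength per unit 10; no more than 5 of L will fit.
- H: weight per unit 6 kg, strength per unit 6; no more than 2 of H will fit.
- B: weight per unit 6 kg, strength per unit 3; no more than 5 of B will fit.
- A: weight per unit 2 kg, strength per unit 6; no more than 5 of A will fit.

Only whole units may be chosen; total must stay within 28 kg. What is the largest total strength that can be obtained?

74

A has the best ratio (6/2); taking only A gives at most 5×6 = 30 (stopped by the supply cap of 5).
Mixing does better — 5×L and 4×A: weight 28 ≤ 28, strength 5·10 + 4·6 = 74.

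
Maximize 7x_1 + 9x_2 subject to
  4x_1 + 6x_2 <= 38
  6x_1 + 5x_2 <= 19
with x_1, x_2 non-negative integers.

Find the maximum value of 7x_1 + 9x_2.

(x_1,x_2)=(0,3): 4·0+6·3=18≤38, 6·0+5·3=15≤19, objective 27.
(x_1,x_2)=(1,2): 4·1+6·2=16≤38, 6·1+5·2=16≤19, objective 25.
(x_1,x_2)=(0,2): 4·0+6·2=12≤38, 6·0+5·2=10≤19, objective 18.
No feasible integer point exceeds 27.

27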